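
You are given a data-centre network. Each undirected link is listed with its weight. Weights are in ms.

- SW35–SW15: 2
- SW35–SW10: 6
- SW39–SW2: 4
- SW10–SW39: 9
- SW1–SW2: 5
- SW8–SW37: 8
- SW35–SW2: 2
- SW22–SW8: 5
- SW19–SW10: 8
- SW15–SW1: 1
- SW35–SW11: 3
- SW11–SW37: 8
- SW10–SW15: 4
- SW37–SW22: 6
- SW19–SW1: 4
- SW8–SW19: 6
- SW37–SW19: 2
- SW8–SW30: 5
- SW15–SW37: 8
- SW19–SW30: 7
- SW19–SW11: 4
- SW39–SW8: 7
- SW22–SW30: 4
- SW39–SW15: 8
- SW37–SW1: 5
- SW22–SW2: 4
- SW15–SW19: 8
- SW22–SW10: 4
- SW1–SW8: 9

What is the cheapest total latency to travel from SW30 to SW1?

Enumerating some paths:
SW30 - SW22 - SW10 - SW15 - SW1: 4+4+4+1 = 13
SW30 - SW19 - SW1: 7+4 = 11
Cheapest is SW30 - SW19 - SW1 at 11 ms.

11 ms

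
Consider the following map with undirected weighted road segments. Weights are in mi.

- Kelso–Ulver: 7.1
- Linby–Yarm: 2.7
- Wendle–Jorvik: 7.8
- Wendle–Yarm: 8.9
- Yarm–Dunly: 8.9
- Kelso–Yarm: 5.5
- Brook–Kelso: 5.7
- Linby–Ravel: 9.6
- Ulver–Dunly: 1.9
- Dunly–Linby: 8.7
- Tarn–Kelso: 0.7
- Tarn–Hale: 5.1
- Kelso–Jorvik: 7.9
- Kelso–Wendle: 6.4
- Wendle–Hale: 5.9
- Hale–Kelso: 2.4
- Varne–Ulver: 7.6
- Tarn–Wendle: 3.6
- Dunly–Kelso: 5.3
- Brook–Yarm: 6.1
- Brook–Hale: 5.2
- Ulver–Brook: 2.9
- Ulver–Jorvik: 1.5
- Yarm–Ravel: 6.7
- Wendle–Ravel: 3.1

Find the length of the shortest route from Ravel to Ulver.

Shortest distances from Ravel:
Ravel: 0
Wendle: 3.1  (via Ravel)
Tarn: 6.7  (via Wendle)
Yarm: 6.7  (via Ravel)
Kelso: 7.4  (via Tarn)
Hale: 9  (via Wendle)
Linby: 9.4  (via Yarm)
Jorvik: 10.9  (via Wendle)
Ulver: 12.4  (via Jorvik)
Shortest route: Ravel → Wendle → Jorvik → Ulver = 12.4 mi.

12.4 mi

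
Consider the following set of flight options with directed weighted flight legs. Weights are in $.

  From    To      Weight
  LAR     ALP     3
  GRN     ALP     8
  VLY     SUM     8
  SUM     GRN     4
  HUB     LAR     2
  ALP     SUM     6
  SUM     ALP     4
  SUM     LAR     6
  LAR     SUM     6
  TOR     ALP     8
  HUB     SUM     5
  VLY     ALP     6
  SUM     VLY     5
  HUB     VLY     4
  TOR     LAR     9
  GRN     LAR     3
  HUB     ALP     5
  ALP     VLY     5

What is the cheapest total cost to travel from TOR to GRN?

$18

Shortest distances from TOR:
TOR: 0
ALP: 8  (via TOR)
LAR: 9  (via TOR)
VLY: 13  (via ALP)
SUM: 14  (via ALP)
GRN: 18  (via SUM)
Shortest route: TOR → ALP → SUM → GRN = $18.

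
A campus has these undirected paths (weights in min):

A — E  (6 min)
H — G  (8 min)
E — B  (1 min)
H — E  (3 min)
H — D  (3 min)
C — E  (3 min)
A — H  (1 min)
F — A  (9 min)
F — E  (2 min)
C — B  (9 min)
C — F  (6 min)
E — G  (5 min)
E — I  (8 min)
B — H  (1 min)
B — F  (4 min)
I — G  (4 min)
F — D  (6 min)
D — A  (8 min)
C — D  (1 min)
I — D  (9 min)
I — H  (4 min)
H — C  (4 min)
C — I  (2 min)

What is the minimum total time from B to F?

3 min

Shortest distances from B:
B: 0
E: 1  (via B)
H: 1  (via B)
A: 2  (via H)
F: 3  (via E)
Shortest route: B → E → F = 3 min.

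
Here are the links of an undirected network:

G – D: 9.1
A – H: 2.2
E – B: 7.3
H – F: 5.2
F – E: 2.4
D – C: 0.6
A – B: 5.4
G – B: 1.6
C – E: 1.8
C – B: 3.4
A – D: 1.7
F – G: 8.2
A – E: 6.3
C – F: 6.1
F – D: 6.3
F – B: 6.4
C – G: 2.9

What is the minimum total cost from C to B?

Settle nodes by increasing distance from C:
C: 0
D: 0.6  (via C)
E: 1.8  (via C)
A: 2.3  (via D)
G: 2.9  (via C)
B: 3.4  (via C)
Shortest route: C–B = 3.4.

3.4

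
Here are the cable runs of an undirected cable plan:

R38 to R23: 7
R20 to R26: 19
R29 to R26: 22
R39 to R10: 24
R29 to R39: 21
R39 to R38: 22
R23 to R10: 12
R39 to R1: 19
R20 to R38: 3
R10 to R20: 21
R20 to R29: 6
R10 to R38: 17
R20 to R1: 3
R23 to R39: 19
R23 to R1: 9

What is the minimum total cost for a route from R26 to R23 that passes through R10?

Shortest R26→R10: R26 → R20 → R38 → R10 = 39
Shortest R10→R23: R10 → R23 = 12
Total via R10: 39 + 12 = 51.

51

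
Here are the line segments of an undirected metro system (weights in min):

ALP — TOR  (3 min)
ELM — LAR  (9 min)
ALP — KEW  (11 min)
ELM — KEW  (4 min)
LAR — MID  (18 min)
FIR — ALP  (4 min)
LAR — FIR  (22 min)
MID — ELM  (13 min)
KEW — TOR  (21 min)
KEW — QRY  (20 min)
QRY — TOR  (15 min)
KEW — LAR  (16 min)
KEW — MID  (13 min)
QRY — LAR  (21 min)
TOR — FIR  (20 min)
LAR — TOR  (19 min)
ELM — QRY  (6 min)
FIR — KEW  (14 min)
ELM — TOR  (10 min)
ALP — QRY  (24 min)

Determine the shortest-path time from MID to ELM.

Settle nodes by increasing distance from MID:
MID: 0
ELM: 13  (via MID)
Shortest route: MID–ELM = 13 min.

13 min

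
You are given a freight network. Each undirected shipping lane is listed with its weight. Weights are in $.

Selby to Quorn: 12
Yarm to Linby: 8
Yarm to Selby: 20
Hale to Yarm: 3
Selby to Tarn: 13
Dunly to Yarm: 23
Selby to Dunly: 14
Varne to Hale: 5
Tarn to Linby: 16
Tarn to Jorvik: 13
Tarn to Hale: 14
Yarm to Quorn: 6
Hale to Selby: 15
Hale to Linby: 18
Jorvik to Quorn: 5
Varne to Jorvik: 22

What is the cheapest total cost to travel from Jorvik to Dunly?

Shortest distances from Jorvik:
Jorvik: 0
Quorn: 5  (via Jorvik)
Yarm: 11  (via Quorn)
Tarn: 13  (via Jorvik)
Hale: 14  (via Yarm)
Selby: 17  (via Quorn)
Varne: 19  (via Hale)
Linby: 19  (via Yarm)
Dunly: 31  (via Selby)
Shortest route: Jorvik–Quorn–Selby–Dunly = $31.

$31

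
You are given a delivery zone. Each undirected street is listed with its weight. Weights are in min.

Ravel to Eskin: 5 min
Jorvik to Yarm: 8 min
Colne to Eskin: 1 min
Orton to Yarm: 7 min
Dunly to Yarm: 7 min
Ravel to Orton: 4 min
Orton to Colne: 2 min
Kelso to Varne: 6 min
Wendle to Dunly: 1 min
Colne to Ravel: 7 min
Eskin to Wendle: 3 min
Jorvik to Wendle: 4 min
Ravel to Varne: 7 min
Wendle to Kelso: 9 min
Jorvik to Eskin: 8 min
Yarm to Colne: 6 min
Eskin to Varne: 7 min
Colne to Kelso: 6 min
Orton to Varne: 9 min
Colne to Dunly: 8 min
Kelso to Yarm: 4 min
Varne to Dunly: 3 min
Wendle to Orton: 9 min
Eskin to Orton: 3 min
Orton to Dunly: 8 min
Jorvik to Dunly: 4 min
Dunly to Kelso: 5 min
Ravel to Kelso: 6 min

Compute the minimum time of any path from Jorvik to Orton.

Enumerating some paths:
Jorvik - Wendle - Eskin - Orton: 4+3+3 = 10
Jorvik - Eskin - Orton: 8+3 = 11
Jorvik - Eskin - Colne - Orton: 8+1+2 = 11
Jorvik - Dunly - Wendle - Eskin - Orton: 4+1+3+3 = 11
The minimum is 10 min via Jorvik - Wendle - Eskin - Orton.

10 min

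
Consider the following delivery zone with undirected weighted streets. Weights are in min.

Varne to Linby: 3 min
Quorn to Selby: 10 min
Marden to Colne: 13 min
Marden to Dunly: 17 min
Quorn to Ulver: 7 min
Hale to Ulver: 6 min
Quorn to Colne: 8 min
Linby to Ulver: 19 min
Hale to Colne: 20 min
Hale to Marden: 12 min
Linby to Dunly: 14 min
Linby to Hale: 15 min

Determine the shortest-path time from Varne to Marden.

30 min

Candidate routes:
Varne → Linby → Hale → Marden: 3+15+12 = 30
Varne → Linby → Dunly → Marden: 3+14+17 = 34
Cheapest is Varne → Linby → Hale → Marden at 30 min.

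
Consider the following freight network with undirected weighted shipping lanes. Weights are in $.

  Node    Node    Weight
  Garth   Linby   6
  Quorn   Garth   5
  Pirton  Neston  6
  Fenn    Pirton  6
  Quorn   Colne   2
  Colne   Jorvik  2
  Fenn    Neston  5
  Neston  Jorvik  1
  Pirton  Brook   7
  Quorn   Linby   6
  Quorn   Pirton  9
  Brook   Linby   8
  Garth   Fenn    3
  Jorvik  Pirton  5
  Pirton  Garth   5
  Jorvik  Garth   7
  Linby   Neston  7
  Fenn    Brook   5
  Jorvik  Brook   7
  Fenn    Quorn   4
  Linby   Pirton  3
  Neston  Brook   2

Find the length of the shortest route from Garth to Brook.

$8

Running Dijkstra from Garth:
Garth: 0
Fenn: 3  (via Garth)
Quorn: 5  (via Garth)
Pirton: 5  (via Garth)
Linby: 6  (via Garth)
Colne: 7  (via Quorn)
Jorvik: 7  (via Garth)
Neston: 8  (via Fenn)
Brook: 8  (via Fenn)
Shortest route: Garth–Fenn–Brook = $8.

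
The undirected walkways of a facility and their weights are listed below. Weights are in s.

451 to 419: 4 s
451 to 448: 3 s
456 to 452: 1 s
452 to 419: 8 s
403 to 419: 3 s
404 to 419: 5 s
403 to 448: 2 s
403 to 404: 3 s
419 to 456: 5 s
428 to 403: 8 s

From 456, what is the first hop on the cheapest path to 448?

Compare a few routes:
456–452–419–403–448: 1+8+3+2 = 14
456–419–404–403–448: 5+5+3+2 = 15
456–419–451–448: 5+4+3 = 12
456–419–403–448: 5+3+2 = 10
The minimum is 10 s via 456–419–403–448.
So from 456 the first move is to 419.

419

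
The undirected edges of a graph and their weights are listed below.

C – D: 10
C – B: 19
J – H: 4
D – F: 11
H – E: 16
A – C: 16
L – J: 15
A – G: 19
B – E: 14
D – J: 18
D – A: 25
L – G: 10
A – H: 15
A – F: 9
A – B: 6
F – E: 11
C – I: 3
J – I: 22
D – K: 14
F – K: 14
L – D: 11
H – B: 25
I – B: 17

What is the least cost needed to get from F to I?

Shortest distances from F:
F: 0
A: 9  (via F)
D: 11  (via F)
E: 11  (via F)
K: 14  (via F)
B: 15  (via A)
C: 21  (via D)
L: 22  (via D)
H: 24  (via A)
I: 24  (via C)
Shortest route: F → D → C → I = 24.

24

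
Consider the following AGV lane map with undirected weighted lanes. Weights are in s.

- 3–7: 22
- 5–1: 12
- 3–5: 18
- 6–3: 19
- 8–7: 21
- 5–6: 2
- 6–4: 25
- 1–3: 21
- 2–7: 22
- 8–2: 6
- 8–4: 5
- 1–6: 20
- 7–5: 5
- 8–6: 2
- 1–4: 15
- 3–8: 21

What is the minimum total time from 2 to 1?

Settle nodes by increasing distance from 2:
2: 0
8: 6  (via 2)
6: 8  (via 8)
5: 10  (via 6)
4: 11  (via 8)
7: 15  (via 5)
1: 22  (via 5)
Shortest route: 2–8–6–5–1 = 22 s.

22 s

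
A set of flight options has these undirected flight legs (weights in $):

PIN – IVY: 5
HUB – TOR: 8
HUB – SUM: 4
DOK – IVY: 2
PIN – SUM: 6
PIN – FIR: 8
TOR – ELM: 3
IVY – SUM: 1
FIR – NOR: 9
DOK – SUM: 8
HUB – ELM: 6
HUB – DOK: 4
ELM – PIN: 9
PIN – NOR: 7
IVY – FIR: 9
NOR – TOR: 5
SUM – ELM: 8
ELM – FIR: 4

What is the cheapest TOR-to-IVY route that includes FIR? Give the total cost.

$16

Shortest TOR→FIR: TOR → ELM → FIR = 7
Shortest FIR→IVY: FIR → IVY = 9
Total via FIR: 7 + 9 = $16.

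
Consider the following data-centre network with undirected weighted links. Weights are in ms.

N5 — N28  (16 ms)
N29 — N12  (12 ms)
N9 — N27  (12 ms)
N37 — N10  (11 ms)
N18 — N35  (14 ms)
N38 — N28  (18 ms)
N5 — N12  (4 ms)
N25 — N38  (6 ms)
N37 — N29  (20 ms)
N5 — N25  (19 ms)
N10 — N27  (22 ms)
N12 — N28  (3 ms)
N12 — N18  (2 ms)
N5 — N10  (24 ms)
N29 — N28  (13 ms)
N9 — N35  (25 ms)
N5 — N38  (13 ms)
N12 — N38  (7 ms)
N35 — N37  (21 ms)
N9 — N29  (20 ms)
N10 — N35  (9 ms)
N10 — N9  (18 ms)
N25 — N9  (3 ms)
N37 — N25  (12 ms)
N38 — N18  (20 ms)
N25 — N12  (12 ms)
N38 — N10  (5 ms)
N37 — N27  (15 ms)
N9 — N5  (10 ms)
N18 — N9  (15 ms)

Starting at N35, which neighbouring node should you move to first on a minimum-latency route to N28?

Compare a few routes:
N35 → N10 → N38 → N12 → N28: 9+5+7+3 = 24
N35 → N18 → N12 → N28: 14+2+3 = 19
Cheapest is N35 → N18 → N12 → N28 at 19 ms.
So from N35 the first move is to N18.

N18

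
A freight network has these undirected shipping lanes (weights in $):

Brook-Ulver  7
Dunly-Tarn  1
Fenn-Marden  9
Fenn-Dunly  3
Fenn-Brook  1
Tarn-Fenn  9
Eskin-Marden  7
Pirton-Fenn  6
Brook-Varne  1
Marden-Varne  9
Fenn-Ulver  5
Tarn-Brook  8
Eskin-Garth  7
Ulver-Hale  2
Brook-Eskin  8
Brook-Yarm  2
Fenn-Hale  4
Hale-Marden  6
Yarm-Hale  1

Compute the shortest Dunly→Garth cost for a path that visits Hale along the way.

Best Dunly to Hale: Dunly → Fenn → Hale costing 7
Best Hale to Garth: Hale → Yarm → Brook → Eskin → Garth costing 18
Total via Hale: 7 + 18 = $25.

$25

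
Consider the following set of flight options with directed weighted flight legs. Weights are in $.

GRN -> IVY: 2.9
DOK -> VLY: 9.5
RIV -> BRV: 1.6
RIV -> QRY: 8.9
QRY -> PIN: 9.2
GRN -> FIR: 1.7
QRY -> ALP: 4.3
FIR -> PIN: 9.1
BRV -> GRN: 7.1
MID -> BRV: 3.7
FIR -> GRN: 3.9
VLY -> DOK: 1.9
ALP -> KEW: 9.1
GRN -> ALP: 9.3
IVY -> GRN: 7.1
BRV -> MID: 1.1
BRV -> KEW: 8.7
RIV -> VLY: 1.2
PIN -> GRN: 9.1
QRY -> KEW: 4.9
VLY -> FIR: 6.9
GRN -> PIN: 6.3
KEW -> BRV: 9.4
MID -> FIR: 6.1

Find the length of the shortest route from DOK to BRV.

$48.1

Candidate routes:
DOK–VLY–FIR–GRN–ALP–KEW–BRV: 9.5+6.9+3.9+9.3+9.1+9.4 = 48.1
DOK–VLY–FIR–PIN–GRN–ALP–KEW–BRV: 9.5+6.9+9.1+9.1+9.3+9.1+9.4 = 62.4
Cheapest is DOK–VLY–FIR–GRN–ALP–KEW–BRV at $48.1.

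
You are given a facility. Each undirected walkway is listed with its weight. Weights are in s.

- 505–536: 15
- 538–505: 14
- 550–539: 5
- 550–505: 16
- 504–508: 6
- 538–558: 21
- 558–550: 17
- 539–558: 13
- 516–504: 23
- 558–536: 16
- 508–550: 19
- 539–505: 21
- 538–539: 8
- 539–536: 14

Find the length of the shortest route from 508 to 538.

Compare a few routes:
508 - 550 - 558 - 538: 19+17+21 = 57
508 - 550 - 505 - 538: 19+16+14 = 49
508 - 550 - 539 - 538: 19+5+8 = 32
Cheapest is 508 - 550 - 539 - 538 at 32 s.

32 s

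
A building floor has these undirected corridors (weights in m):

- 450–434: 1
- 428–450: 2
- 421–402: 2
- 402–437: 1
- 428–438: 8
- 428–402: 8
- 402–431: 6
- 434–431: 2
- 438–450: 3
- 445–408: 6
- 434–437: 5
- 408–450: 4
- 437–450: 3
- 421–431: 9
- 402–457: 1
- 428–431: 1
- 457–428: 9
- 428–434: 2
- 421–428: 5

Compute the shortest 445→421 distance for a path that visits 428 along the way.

17 m

Shortest 445→428: 445 → 408 → 450 → 428 = 12
Best 428 to 421: 428 → 421 costing 5
Total via 428: 12 + 5 = 17 m.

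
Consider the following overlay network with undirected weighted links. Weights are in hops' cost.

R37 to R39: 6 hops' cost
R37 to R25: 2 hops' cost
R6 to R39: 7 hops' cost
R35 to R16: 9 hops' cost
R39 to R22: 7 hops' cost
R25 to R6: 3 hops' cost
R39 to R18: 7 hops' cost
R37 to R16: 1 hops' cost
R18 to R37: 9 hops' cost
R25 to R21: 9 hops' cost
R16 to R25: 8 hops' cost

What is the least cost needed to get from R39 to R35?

Enumerating some paths:
R39–R37–R16–R35: 6+1+9 = 16
R39–R18–R37–R16–R35: 7+9+1+9 = 26
R39–R6–R25–R37–R16–R35: 7+3+2+1+9 = 22
R39–R37–R25–R16–R35: 6+2+8+9 = 25
Cheapest is R39–R37–R16–R35 at 16 hops' cost.

16 hops' cost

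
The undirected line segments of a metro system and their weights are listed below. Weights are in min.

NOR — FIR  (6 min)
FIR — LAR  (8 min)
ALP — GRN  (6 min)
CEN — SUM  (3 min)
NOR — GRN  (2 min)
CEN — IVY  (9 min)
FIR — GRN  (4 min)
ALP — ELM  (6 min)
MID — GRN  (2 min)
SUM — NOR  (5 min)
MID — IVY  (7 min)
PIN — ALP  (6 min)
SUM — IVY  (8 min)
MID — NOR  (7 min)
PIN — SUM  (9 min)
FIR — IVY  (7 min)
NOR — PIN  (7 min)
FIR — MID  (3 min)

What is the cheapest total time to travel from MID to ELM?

14 min

Running Dijkstra from MID:
MID: 0
GRN: 2  (via MID)
FIR: 3  (via MID)
NOR: 4  (via GRN)
IVY: 7  (via MID)
ALP: 8  (via GRN)
SUM: 9  (via NOR)
LAR: 11  (via FIR)
PIN: 11  (via NOR)
CEN: 12  (via SUM)
ELM: 14  (via ALP)
Shortest route: MID–GRN–ALP–ELM = 14 min.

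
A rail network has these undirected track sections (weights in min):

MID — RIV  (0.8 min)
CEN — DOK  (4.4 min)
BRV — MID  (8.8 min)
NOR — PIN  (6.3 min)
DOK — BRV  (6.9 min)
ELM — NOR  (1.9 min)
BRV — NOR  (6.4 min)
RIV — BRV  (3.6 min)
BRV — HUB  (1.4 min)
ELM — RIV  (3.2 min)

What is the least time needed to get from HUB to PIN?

14.1 min

Settle nodes by increasing distance from HUB:
HUB: 0
BRV: 1.4  (via HUB)
RIV: 5  (via BRV)
MID: 5.8  (via RIV)
NOR: 7.8  (via BRV)
ELM: 8.2  (via RIV)
DOK: 8.3  (via BRV)
CEN: 12.7  (via DOK)
PIN: 14.1  (via NOR)
Shortest route: HUB–BRV–NOR–PIN = 14.1 min.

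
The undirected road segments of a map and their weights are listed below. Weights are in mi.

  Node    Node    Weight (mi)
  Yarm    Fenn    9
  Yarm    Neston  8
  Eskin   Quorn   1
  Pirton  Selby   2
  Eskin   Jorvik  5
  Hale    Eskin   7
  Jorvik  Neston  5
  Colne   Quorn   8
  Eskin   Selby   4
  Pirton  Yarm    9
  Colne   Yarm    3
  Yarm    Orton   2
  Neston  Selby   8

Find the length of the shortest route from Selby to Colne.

Settle nodes by increasing distance from Selby:
Selby: 0
Pirton: 2  (via Selby)
Eskin: 4  (via Selby)
Quorn: 5  (via Eskin)
Neston: 8  (via Selby)
Jorvik: 9  (via Eskin)
Yarm: 11  (via Pirton)
Hale: 11  (via Eskin)
Colne: 13  (via Quorn)
Shortest route: Selby → Eskin → Quorn → Colne = 13 mi.

13 mi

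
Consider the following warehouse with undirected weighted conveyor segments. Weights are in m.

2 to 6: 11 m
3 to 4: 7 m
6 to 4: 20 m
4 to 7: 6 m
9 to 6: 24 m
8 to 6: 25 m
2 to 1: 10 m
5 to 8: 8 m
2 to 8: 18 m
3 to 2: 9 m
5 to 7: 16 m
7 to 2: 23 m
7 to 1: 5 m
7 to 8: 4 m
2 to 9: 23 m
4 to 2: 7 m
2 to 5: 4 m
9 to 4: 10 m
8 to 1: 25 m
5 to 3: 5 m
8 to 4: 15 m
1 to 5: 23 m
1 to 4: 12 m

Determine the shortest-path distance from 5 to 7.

Shortest distances from 5:
5: 0
2: 4  (via 5)
3: 5  (via 5)
8: 8  (via 5)
4: 11  (via 2)
7: 12  (via 8)
Shortest route: 5 → 8 → 7 = 12 m.

12 m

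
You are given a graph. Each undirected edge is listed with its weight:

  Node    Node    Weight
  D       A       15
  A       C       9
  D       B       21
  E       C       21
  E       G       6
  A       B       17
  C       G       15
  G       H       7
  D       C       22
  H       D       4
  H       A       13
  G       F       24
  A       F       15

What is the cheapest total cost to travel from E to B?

38

Running Dijkstra from E:
E: 0
G: 6  (via E)
H: 13  (via G)
D: 17  (via H)
C: 21  (via E)
A: 26  (via H)
F: 30  (via G)
B: 38  (via D)
Shortest route: E–G–H–D–B = 38.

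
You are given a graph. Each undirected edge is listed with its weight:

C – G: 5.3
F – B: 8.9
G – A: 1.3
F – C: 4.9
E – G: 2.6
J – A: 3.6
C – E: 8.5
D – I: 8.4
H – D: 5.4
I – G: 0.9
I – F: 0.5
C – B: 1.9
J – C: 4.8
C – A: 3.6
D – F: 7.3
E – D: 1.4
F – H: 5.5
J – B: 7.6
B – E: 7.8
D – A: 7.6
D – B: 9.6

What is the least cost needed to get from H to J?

11.8

Candidate routes:
H–F–C–J: 5.5+4.9+4.8 = 15.2
H–F–I–G–A–C–J: 5.5+0.5+0.9+1.3+3.6+4.8 = 16.6
H–F–I–G–A–J: 5.5+0.5+0.9+1.3+3.6 = 11.8
H–D–E–G–A–J: 5.4+1.4+2.6+1.3+3.6 = 14.3
The minimum is 11.8 via H–F–I–G–A–J.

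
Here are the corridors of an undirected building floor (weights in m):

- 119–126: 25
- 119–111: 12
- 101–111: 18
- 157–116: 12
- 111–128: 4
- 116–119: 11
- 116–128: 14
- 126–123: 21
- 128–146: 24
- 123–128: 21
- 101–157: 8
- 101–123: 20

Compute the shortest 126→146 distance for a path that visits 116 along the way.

74 m

Best 126 to 116: 126 → 119 → 116 costing 36
Best 116 to 146: 116 → 128 → 146 costing 38
Total via 116: 36 + 38 = 74 m.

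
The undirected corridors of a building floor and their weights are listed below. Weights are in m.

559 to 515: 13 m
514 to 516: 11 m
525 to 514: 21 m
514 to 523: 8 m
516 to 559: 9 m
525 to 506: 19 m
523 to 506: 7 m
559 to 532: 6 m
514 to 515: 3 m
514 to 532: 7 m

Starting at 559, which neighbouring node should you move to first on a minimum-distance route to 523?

532

Enumerating some paths:
559 - 532 - 514 - 523: 6+7+8 = 21
559 - 516 - 514 - 523: 9+11+8 = 28
559 - 515 - 514 - 523: 13+3+8 = 24
Cheapest is 559 - 532 - 514 - 523 at 21 m.
So from 559 the first move is to 532.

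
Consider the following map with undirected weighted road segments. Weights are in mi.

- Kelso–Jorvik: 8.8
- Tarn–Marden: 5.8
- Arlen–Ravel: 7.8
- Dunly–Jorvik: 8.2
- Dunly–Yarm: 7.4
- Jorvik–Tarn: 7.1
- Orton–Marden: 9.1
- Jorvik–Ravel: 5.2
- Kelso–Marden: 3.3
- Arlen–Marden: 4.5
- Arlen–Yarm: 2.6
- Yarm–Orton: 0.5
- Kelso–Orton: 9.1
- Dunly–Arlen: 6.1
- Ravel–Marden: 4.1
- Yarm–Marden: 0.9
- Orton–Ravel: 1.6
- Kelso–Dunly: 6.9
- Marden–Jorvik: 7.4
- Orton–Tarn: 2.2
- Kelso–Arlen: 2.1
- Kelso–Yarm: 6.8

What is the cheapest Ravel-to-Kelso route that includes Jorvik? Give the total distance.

14 mi

Shortest Ravel→Jorvik: Ravel → Jorvik = 5.2
Best Jorvik to Kelso: Jorvik → Kelso costing 8.8
Total via Jorvik: 5.2 + 8.8 = 14 mi.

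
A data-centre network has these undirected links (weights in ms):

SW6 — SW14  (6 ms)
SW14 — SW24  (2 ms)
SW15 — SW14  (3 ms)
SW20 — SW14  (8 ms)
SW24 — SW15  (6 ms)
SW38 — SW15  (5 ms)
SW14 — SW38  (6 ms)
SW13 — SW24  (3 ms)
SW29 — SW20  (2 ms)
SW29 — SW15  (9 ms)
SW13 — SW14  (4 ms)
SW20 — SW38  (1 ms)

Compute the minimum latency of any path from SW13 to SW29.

Candidate routes:
SW13–SW14–SW38–SW20–SW29: 4+6+1+2 = 13
SW13–SW14–SW20–SW29: 4+8+2 = 14
SW13–SW24–SW14–SW38–SW20–SW29: 3+2+6+1+2 = 14
The minimum is 13 ms via SW13–SW14–SW38–SW20–SW29.

13 ms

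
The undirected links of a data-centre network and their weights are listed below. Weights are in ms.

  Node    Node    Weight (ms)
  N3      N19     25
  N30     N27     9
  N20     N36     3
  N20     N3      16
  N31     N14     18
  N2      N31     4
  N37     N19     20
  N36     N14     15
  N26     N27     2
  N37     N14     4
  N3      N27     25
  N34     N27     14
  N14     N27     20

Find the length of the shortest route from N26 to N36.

37 ms

Settle nodes by increasing distance from N26:
N26: 0
N27: 2  (via N26)
N30: 11  (via N27)
N34: 16  (via N27)
N14: 22  (via N27)
N37: 26  (via N14)
N3: 27  (via N27)
N36: 37  (via N14)
Shortest route: N26 → N27 → N14 → N36 = 37 ms.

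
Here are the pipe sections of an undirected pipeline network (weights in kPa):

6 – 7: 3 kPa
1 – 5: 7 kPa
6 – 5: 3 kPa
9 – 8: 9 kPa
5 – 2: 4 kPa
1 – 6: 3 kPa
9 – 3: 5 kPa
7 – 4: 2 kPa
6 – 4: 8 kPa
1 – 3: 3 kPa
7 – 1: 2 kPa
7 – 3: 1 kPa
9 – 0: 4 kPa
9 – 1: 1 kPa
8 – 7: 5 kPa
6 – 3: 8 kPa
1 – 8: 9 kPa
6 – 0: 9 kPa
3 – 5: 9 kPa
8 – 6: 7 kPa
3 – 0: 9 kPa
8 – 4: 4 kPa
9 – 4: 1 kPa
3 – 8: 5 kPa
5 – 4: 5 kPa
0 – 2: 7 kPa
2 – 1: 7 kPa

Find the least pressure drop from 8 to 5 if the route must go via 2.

Best 8 to 2: 8 → 4 → 9 → 1 → 2 costing 13
Shortest 2→5: 2 → 5 = 4
Total via 2: 13 + 4 = 17 kPa.

17 kPa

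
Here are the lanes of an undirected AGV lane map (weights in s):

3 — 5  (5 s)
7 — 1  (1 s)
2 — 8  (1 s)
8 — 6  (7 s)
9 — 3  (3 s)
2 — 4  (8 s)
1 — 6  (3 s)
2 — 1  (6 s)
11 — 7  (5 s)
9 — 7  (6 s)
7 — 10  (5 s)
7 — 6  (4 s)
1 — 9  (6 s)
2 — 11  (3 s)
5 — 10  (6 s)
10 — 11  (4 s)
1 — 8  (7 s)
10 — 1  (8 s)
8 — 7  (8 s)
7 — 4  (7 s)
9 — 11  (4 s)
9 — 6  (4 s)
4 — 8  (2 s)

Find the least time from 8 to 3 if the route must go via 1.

Shortest 8→1: 8 → 1 = 7
Shortest 1→3: 1 → 9 → 3 = 9
Total via 1: 7 + 9 = 16 s.

16 s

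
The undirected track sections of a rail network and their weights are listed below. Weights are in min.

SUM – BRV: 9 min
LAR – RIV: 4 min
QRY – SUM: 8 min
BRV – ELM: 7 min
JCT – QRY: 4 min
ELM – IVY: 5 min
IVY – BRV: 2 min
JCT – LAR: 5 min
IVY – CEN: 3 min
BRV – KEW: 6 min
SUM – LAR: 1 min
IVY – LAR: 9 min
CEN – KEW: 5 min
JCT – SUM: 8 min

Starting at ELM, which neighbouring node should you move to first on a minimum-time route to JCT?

Enumerating some paths:
ELM - IVY - LAR - JCT: 5+9+5 = 19
ELM - IVY - LAR - SUM - JCT: 5+9+1+8 = 23
ELM - IVY - BRV - SUM - LAR - JCT: 5+2+9+1+5 = 22
ELM - BRV - SUM - LAR - JCT: 7+9+1+5 = 22
Cheapest is ELM - IVY - LAR - JCT at 19 min.
So from ELM the first move is to IVY.

IVY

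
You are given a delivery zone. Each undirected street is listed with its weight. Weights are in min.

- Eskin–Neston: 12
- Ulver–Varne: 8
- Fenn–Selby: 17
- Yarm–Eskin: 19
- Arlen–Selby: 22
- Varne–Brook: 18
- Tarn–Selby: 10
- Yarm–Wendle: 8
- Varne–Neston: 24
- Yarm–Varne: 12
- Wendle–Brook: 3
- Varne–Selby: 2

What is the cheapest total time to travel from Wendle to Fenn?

39 min

Compare a few routes:
Wendle → Brook → Varne → Selby → Fenn: 3+18+2+17 = 40
Wendle → Yarm → Varne → Selby → Fenn: 8+12+2+17 = 39
The minimum is 39 min via Wendle → Yarm → Varne → Selby → Fenn.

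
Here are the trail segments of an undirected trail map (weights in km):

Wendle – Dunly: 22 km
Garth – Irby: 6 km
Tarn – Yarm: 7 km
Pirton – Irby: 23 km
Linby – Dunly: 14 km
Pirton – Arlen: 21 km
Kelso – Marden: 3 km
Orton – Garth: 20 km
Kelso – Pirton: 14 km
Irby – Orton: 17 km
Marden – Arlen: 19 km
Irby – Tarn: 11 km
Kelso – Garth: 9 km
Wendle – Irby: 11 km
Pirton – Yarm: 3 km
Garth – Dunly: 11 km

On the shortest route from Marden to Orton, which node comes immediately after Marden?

Kelso

Enumerating some paths:
Marden → Kelso → Pirton → Yarm → Tarn → Irby → Orton: 3+14+3+7+11+17 = 55
Marden → Kelso → Garth → Orton: 3+9+20 = 32
Marden → Kelso → Garth → Irby → Orton: 3+9+6+17 = 35
Cheapest is Marden → Kelso → Garth → Orton at 32 km.
So from Marden the first move is to Kelso.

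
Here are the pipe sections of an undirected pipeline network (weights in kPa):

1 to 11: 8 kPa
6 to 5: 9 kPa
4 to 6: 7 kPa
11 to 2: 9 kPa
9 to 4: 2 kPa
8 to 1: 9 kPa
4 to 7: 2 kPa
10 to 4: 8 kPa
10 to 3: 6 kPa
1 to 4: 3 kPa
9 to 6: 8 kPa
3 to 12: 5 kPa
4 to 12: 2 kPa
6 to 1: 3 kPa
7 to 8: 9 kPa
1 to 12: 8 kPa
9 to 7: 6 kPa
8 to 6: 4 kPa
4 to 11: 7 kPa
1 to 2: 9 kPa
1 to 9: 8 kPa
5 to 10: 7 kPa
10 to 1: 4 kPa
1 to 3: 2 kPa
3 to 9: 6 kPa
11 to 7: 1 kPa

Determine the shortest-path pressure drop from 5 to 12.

16 kPa

Running Dijkstra from 5:
5: 0
10: 7  (via 5)
6: 9  (via 5)
1: 11  (via 10)
3: 13  (via 10)
8: 13  (via 6)
4: 14  (via 1)
7: 16  (via 4)
9: 16  (via 4)
12: 16  (via 4)
Shortest route: 5 → 10 → 1 → 4 → 12 = 16 kPa.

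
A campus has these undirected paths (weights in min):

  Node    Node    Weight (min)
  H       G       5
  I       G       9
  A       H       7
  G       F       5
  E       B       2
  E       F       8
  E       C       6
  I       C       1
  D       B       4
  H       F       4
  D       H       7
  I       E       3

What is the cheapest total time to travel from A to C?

Compare a few routes:
A - H - F - E - I - C: 7+4+8+3+1 = 23
A - H - F - E - C: 7+4+8+6 = 25
A - H - G - I - C: 7+5+9+1 = 22
A - H - D - B - E - I - C: 7+7+4+2+3+1 = 24
Cheapest is A - H - G - I - C at 22 min.

22 min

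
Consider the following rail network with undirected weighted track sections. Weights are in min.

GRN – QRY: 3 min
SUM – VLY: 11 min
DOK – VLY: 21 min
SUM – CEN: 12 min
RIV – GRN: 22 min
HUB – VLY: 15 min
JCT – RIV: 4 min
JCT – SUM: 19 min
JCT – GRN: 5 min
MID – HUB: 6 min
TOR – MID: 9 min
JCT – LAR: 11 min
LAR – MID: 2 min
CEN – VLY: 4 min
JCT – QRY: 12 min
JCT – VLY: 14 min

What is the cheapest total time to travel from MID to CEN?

25 min

Candidate routes:
MID → LAR → JCT → VLY → CEN: 2+11+14+4 = 31
MID → LAR → JCT → SUM → CEN: 2+11+19+12 = 44
MID → HUB → VLY → SUM → CEN: 6+15+11+12 = 44
MID → HUB → VLY → CEN: 6+15+4 = 25
Cheapest is MID → HUB → VLY → CEN at 25 min.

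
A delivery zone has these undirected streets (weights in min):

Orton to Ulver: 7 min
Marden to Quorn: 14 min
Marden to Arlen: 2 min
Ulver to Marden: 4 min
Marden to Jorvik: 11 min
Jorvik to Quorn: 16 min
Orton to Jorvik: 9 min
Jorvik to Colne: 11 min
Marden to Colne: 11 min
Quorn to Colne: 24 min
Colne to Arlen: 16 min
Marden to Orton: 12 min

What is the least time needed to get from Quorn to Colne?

24 min

Settle nodes by increasing distance from Quorn:
Quorn: 0
Marden: 14  (via Quorn)
Arlen: 16  (via Marden)
Jorvik: 16  (via Quorn)
Ulver: 18  (via Marden)
Colne: 24  (via Quorn)
Shortest route: Quorn → Colne = 24 min.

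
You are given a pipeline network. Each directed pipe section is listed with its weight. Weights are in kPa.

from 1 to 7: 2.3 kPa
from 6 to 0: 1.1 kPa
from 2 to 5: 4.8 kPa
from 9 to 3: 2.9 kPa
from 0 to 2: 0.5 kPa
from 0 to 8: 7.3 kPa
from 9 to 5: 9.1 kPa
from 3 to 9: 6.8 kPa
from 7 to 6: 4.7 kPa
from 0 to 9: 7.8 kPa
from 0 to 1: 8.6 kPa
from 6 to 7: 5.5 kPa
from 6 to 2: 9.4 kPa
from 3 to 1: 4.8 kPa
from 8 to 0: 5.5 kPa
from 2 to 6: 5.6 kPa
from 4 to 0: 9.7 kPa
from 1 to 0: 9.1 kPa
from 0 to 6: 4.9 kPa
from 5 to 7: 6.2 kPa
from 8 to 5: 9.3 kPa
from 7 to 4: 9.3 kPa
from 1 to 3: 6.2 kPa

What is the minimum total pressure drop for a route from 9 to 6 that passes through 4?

33.9 kPa

Best 9 to 4: 9–3–1–7–4 costing 19.3
Best 4 to 6: 4–0–6 costing 14.6
Total via 4: 19.3 + 14.6 = 33.9 kPa.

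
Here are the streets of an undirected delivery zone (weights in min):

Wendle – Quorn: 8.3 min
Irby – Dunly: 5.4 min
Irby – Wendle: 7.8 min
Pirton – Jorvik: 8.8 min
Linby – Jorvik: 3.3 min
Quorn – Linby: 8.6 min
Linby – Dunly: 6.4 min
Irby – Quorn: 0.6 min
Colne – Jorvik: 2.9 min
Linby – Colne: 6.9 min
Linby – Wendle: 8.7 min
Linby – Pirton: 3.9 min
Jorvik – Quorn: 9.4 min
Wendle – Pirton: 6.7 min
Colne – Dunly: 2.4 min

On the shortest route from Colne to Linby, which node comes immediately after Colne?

Enumerating some paths:
Colne → Linby: 6.9 = 6.9
Colne → Jorvik → Linby: 2.9+3.3 = 6.2
Colne → Dunly → Linby: 2.4+6.4 = 8.8
The minimum is 6.2 min via Colne → Jorvik → Linby.
So from Colne the first move is to Jorvik.

Jorvik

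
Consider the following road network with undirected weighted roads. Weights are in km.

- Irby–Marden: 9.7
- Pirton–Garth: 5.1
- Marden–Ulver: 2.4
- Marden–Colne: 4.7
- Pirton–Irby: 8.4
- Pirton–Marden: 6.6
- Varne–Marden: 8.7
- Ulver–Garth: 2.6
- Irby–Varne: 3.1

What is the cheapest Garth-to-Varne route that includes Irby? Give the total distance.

Shortest Garth→Irby: Garth–Pirton–Irby = 13.5
Shortest Irby→Varne: Irby–Varne = 3.1
Total via Irby: 13.5 + 3.1 = 16.6 km.

16.6 km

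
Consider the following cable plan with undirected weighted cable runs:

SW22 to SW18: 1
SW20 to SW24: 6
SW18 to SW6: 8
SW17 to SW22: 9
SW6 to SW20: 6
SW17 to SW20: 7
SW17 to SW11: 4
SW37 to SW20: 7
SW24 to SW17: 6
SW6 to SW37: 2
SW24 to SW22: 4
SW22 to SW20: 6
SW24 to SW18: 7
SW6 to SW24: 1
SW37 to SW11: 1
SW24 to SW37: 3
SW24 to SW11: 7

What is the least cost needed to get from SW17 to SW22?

Shortest distances from SW17:
SW17: 0
SW11: 4  (via SW17)
SW37: 5  (via SW11)
SW24: 6  (via SW17)
SW6: 7  (via SW37)
SW20: 7  (via SW17)
SW22: 9  (via SW17)
Shortest route: SW17 → SW22 = 9.

9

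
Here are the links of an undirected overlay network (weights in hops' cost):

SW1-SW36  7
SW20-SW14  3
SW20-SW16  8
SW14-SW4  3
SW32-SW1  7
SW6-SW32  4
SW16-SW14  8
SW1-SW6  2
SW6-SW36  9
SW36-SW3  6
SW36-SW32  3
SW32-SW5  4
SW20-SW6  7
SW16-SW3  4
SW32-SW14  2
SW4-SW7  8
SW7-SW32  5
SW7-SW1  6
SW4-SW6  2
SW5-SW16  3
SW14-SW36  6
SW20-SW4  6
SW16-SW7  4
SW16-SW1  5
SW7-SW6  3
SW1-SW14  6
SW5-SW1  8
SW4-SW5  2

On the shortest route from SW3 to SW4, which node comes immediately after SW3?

Compare a few routes:
SW3 → SW16 → SW5 → SW4: 4+3+2 = 9
SW3 → SW16 → SW7 → SW6 → SW4: 4+4+3+2 = 13
SW3 → SW36 → SW32 → SW14 → SW4: 6+3+2+3 = 14
SW3 → SW16 → SW1 → SW6 → SW4: 4+5+2+2 = 13
The minimum is 9 hops' cost via SW3 → SW16 → SW5 → SW4.
So from SW3 the first move is to SW16.

SW16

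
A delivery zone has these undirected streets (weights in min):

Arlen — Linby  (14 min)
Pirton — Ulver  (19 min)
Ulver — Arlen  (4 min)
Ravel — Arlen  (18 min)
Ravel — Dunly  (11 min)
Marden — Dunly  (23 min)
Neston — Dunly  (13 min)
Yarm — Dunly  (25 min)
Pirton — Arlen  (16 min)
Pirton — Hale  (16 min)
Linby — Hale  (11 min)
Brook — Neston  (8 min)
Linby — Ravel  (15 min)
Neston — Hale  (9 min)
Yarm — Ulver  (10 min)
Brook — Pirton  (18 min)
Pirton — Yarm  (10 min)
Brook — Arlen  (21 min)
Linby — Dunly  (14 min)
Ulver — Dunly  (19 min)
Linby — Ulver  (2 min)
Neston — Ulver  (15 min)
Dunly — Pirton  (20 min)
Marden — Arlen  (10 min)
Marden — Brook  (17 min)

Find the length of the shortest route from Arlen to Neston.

19 min

Settle nodes by increasing distance from Arlen:
Arlen: 0
Ulver: 4  (via Arlen)
Linby: 6  (via Ulver)
Marden: 10  (via Arlen)
Yarm: 14  (via Ulver)
Pirton: 16  (via Arlen)
Hale: 17  (via Linby)
Ravel: 18  (via Arlen)
Neston: 19  (via Ulver)
Shortest route: Arlen → Ulver → Neston = 19 min.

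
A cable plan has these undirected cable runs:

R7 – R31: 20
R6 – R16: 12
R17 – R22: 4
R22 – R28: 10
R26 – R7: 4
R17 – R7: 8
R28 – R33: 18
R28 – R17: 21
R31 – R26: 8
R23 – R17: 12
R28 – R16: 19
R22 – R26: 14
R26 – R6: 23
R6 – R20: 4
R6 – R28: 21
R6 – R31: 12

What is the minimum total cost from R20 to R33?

Running Dijkstra from R20:
R20: 0
R6: 4  (via R20)
R31: 16  (via R6)
R16: 16  (via R6)
R26: 24  (via R31)
R28: 25  (via R6)
R7: 28  (via R26)
R22: 35  (via R28)
R17: 36  (via R7)
R33: 43  (via R28)
Shortest route: R20 → R6 → R28 → R33 = 43.

43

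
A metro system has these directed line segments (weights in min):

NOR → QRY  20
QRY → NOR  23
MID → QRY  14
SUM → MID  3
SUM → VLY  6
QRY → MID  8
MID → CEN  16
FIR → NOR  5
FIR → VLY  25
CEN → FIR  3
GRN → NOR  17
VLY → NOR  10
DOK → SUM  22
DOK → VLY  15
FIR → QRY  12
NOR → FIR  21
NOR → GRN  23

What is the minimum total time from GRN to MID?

Compare a few routes:
GRN → NOR → QRY → MID: 17+20+8 = 45
GRN → NOR → FIR → QRY → MID: 17+21+12+8 = 58
Cheapest is GRN → NOR → QRY → MID at 45 min.

45 min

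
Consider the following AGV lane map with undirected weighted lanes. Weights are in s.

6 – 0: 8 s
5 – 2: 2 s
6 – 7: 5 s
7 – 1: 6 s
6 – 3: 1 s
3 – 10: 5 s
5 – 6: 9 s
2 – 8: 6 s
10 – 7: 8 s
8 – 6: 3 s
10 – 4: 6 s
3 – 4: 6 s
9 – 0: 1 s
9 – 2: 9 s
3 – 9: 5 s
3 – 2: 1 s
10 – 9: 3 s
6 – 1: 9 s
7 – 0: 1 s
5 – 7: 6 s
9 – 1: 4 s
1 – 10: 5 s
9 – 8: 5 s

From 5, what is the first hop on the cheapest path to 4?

Candidate routes:
5–2–3–10–4: 2+1+5+6 = 14
5–2–3–4: 2+1+6 = 9
Cheapest is 5–2–3–4 at 9 s.
So from 5 the first move is to 2.

2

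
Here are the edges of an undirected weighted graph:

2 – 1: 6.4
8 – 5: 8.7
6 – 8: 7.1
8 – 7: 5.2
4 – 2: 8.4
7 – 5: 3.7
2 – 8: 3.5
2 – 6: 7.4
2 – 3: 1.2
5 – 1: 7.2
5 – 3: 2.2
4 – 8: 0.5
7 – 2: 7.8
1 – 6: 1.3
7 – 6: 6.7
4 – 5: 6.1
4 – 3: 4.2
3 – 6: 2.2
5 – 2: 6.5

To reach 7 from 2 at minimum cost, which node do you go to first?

3

Candidate routes:
2 - 7: 7.8 = 7.8
2 - 3 - 5 - 7: 1.2+2.2+3.7 = 7.1
2 - 8 - 7: 3.5+5.2 = 8.7
The minimum is 7.1 via 2 - 3 - 5 - 7.
So from 2 the first move is to 3.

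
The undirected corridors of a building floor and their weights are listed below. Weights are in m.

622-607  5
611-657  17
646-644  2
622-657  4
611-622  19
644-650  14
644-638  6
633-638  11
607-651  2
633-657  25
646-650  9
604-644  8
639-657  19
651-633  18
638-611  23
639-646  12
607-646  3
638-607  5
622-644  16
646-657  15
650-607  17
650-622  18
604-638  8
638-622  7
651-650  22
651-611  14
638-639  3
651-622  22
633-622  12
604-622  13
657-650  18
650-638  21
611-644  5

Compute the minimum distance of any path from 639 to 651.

10 m

Compare a few routes:
639–638–607–651: 3+5+2 = 10
639–638–644–646–607–651: 3+6+2+3+2 = 16
Cheapest is 639–638–607–651 at 10 m.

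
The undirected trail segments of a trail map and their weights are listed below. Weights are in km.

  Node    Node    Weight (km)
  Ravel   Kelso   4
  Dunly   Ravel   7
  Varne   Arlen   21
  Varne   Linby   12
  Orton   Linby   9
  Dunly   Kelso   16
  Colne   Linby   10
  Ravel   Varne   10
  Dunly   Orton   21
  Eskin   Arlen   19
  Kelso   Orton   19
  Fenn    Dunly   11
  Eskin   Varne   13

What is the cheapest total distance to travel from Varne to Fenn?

Settle nodes by increasing distance from Varne:
Varne: 0
Ravel: 10  (via Varne)
Linby: 12  (via Varne)
Eskin: 13  (via Varne)
Kelso: 14  (via Ravel)
Dunly: 17  (via Ravel)
Arlen: 21  (via Varne)
Orton: 21  (via Linby)
Colne: 22  (via Linby)
Fenn: 28  (via Dunly)
Shortest route: Varne–Ravel–Dunly–Fenn = 28 km.

28 km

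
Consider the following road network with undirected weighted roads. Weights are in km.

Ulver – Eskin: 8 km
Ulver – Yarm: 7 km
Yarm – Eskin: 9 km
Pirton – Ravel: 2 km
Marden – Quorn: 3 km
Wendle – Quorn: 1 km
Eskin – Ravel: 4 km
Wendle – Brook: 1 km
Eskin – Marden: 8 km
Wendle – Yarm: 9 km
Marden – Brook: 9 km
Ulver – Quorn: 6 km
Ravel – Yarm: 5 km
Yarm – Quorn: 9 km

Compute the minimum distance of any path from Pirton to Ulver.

14 km

Candidate routes:
Pirton–Ravel–Eskin–Marden–Quorn–Ulver: 2+4+8+3+6 = 23
Pirton–Ravel–Eskin–Ulver: 2+4+8 = 14
Pirton–Ravel–Eskin–Yarm–Ulver: 2+4+9+7 = 22
Pirton–Ravel–Yarm–Quorn–Ulver: 2+5+9+6 = 22
The minimum is 14 km via Pirton–Ravel–Eskin–Ulver.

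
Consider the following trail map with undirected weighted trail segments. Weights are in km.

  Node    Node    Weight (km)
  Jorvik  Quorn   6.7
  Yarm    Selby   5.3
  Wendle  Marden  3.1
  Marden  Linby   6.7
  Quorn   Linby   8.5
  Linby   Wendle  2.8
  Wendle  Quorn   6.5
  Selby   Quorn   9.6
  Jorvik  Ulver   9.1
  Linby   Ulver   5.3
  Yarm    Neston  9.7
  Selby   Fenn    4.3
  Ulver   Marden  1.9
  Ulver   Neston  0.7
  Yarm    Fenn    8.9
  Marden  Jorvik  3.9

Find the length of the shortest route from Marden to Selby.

Enumerating some paths:
Marden - Wendle - Quorn - Selby: 3.1+6.5+9.6 = 19.2
Marden - Ulver - Neston - Yarm - Selby: 1.9+0.7+9.7+5.3 = 17.6
The minimum is 17.6 km via Marden - Ulver - Neston - Yarm - Selby.

17.6 km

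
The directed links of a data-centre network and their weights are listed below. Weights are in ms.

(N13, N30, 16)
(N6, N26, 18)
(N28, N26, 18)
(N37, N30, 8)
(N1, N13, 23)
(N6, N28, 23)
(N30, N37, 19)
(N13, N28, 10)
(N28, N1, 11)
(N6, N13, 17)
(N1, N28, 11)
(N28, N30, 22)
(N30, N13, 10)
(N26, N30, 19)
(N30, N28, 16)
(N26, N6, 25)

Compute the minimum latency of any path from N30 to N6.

59 ms

Compare a few routes:
N30 - N28 - N26 - N6: 16+18+25 = 59
N30 - N13 - N28 - N26 - N6: 10+10+18+25 = 63
Cheapest is N30 - N28 - N26 - N6 at 59 ms.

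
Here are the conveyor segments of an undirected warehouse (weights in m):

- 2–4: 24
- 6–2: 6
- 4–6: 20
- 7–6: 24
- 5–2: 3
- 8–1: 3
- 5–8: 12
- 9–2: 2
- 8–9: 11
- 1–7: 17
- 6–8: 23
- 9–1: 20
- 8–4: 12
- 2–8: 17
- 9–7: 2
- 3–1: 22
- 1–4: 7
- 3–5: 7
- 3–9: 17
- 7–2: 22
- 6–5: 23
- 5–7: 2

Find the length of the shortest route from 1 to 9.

Running Dijkstra from 1:
1: 0
8: 3  (via 1)
4: 7  (via 1)
9: 14  (via 8)
Shortest route: 1 → 8 → 9 = 14 m.

14 m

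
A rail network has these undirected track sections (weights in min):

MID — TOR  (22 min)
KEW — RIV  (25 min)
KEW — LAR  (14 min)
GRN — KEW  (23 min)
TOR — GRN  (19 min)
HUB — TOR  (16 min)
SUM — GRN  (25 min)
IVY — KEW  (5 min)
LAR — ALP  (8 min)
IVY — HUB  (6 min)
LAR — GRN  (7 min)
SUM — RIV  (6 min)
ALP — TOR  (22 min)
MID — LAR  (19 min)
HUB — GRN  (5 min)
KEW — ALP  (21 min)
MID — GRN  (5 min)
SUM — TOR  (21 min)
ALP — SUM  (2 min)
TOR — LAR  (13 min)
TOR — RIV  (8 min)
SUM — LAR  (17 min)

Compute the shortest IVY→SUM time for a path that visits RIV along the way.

36 min

Shortest IVY→RIV: IVY → KEW → RIV = 30
Best RIV to SUM: RIV → SUM costing 6
Total via RIV: 30 + 6 = 36 min.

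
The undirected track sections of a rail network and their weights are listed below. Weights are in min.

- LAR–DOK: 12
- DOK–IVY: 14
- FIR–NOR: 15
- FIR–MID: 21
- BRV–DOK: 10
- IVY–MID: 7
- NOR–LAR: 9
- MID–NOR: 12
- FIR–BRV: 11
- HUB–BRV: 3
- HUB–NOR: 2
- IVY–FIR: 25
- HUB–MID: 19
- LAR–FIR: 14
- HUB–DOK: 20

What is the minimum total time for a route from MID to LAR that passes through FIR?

Best MID to FIR: MID–FIR costing 21
Best FIR to LAR: FIR–LAR costing 14
Total via FIR: 21 + 14 = 35 min.

35 min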